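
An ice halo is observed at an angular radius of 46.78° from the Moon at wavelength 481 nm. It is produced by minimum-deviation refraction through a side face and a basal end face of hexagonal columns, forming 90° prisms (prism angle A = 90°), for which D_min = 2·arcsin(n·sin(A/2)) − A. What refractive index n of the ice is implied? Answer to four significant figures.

1.315

Rearranging: n = sin((D_min + A)/2) / sin(A/2).
(D_min + A)/2 = (46.78° + 90°)/2 = 68.390°.
n = sin 68.390° / sin 45° = 0.9297 / 0.7071 = 1.3148.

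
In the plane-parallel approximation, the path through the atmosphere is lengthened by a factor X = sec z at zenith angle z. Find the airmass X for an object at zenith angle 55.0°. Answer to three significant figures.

X = sec z = 1/cos 55.0° = 1/0.5736 = 1.7434.

1.74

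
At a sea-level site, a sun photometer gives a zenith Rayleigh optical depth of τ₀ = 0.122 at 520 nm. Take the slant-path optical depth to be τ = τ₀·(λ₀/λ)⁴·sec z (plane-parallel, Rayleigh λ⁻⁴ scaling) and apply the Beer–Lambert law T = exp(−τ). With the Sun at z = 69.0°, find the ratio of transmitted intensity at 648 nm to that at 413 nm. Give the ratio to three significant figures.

Airmass: sec 69.0° = 2.7904.
τ(648 nm) = 0.122 × (520/648)⁴ × 2.7904 = 0.122 × 0.4147 × 2.7904 = 0.1412.
τ(413 nm) = 0.122 × (520/413)⁴ × 2.7904 = 0.122 × 2.5131 × 2.7904 = 0.8555.
T(648)/T(413) = exp(τ_B − τ_A) = exp(0.7144) = 2.0429.

2.04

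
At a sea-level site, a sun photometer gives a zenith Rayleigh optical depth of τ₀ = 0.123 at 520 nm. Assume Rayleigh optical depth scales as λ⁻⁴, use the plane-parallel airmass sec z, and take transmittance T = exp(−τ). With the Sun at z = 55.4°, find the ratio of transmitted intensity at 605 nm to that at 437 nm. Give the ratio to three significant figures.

Airmass: sec 55.4° = 1.7610.
τ(605 nm) = 0.123 × (520/605)⁴ × 1.7610 = 0.123 × 0.5457 × 1.7610 = 0.1182.
τ(437 nm) = 0.123 × (520/437)⁴ × 1.7610 = 0.123 × 2.0049 × 1.7610 = 0.4343.
T(605)/T(437) = exp(τ_B − τ_A) = exp(0.3161) = 1.3717.

1.37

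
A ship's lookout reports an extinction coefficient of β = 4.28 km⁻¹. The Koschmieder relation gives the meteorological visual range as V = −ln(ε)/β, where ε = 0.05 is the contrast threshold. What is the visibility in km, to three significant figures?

V = −ln(0.05) / 4.28 = 2.996 / 4.28 = 0.6999 km.

0.700 km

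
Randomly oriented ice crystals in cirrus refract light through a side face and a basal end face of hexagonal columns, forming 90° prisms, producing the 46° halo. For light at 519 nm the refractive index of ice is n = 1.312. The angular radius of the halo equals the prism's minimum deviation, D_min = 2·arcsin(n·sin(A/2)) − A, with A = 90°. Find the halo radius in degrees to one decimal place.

n·sin(A/2) = 1.312 × sin 45° = 1.312 × 0.7071 = 0.9277.
D_min = 2·arcsin(0.9277) − 90° = 2 × 68.083° − 90° = 46.166°.

46.2°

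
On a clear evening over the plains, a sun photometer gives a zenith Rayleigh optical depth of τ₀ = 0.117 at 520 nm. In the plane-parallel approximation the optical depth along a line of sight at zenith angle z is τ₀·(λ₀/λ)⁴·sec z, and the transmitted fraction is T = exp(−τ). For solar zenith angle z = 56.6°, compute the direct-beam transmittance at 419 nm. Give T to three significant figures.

sec 56.6° = 1.8166.
τ = 0.117 × (520/419)⁴ × 1.8166 = 0.117 × 2.3722 × 1.8166 = 0.5042.
T = exp(−0.5042) = 0.6040.

0.604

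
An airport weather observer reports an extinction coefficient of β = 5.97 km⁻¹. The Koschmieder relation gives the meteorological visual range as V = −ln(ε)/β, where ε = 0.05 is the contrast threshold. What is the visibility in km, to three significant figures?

0.502 km

V = −ln(0.05) / 5.97 = 2.996 / 5.97 = 0.5018 km.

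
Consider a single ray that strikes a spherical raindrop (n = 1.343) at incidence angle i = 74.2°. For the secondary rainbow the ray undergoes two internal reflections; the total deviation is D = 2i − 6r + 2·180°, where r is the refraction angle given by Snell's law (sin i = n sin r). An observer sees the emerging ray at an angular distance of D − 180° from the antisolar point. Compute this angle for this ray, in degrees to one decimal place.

sin r = sin 74.2° / 1.343 = 0.9622/1.343 = 0.7165; r = 45.76°.
D = 2·74.2° − 6·45.76° + 2·180° = 148.40° − 274.58° + 360° = 233.82°.
Angle from antisolar point = D − 180° = 53.82°.

53.8°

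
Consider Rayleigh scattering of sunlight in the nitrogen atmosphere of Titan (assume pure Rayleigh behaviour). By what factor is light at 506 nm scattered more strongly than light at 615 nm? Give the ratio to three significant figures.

Rayleigh scattering ∝ λ⁻⁴, so the ratio of coefficients is the inverse fourth power of the wavelength ratio.
σ(506)/σ(615) = (615/506)⁴ = (1.2154)⁴ = 2.182.

2.18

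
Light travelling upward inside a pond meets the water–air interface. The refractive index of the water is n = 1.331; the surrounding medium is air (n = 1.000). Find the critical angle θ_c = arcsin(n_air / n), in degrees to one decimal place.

48.7°

sin θ_c = n_air / n = 1.000 / 1.331 = 0.7513.
θ_c = arcsin(0.7513) = 48.70°.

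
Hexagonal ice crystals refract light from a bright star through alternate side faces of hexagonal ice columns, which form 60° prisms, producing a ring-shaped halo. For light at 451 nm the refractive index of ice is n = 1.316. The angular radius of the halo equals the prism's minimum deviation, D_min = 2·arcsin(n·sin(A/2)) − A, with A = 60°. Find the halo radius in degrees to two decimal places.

n·sin(A/2) = 1.316 × sin 30° = 1.316 × 0.5000 = 0.6580.
D_min = 2·arcsin(0.6580) − 60° = 2 × 41.148° − 60° = 22.295°.

22.30°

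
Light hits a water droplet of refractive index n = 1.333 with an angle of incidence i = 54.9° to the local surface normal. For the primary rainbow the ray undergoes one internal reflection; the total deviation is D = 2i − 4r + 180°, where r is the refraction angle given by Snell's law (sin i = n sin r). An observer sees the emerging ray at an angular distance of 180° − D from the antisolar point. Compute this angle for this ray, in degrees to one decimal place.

sin r = sin 54.9° / 1.333 = 0.8181/1.333 = 0.6138; r = 37.86°.
D = 2·54.9° − 4·37.86° + 180° = 109.80° − 151.45° + 180° = 138.35°.
Angle from antisolar point = 180° − D = 41.65°.

41.6°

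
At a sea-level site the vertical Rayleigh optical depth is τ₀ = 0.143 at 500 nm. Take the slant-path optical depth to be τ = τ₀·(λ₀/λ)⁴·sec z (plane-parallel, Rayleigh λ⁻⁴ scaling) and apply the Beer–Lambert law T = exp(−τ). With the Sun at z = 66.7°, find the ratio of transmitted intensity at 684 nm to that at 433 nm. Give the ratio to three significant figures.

Airmass: sec 66.7° = 2.5282.
τ(684 nm) = 0.143 × (500/684)⁴ × 2.5282 = 0.143 × 0.2855 × 2.5282 = 0.1032.
τ(433 nm) = 0.143 × (500/433)⁴ × 2.5282 = 0.143 × 1.7780 × 2.5282 = 0.6428.
T(684)/T(433) = exp(τ_B − τ_A) = exp(0.5396) = 1.7153.

1.72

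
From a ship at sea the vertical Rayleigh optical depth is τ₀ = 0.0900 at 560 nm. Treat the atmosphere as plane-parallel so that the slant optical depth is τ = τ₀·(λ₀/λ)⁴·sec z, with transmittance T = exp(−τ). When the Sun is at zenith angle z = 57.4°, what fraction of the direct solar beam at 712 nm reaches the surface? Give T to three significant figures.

sec 57.4° = 1.8561.
τ = 0.0900 × (560/712)⁴ × 1.8561 = 0.0900 × 0.3827 × 1.8561 = 0.0639.
T = exp(−0.0639) = 0.9381.

0.938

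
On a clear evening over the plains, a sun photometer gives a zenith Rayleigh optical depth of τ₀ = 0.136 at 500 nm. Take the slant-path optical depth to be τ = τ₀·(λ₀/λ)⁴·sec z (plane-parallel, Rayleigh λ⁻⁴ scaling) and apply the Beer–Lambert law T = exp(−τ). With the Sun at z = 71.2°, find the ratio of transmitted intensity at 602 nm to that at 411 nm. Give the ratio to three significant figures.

Airmass: sec 71.2° = 3.1030.
τ(602 nm) = 0.136 × (500/602)⁴ × 3.1030 = 0.136 × 0.4759 × 3.1030 = 0.2008.
τ(411 nm) = 0.136 × (500/411)⁴ × 3.1030 = 0.136 × 2.1903 × 3.1030 = 0.9244.
T(602)/T(411) = exp(τ_B − τ_A) = exp(0.7235) = 2.0617.

2.06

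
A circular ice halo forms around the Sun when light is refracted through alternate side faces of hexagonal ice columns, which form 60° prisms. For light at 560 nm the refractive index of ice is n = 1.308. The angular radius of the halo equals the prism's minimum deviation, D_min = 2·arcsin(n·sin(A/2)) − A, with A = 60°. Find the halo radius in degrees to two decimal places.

n·sin(A/2) = 1.308 × sin 30° = 1.308 × 0.5000 = 0.6540.
D_min = 2·arcsin(0.6540) − 60° = 2 × 40.844° − 60° = 21.688°.

21.69°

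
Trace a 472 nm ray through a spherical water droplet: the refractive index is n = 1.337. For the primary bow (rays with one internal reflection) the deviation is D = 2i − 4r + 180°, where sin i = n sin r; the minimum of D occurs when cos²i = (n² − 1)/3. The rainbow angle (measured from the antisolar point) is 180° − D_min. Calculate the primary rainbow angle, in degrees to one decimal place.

41.5°

cos²i = (1.78757 − 1)/3 = 0.26252; i = arccos(0.51237) = 59.178°.
sin r = sin 59.178°/1.337 = 0.64231; r = 39.964°.
D_min = 2·59.178° − 4·39.964° + 180° = 138.500°.
Rainbow angle = 180° − D_min = 41.500°.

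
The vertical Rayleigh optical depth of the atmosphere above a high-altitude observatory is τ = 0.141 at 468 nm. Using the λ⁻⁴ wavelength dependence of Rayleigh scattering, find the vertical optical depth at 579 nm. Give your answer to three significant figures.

0.0602

τ(579 nm) = τ(468 nm) × (468/579)⁴ = 0.141 × (0.8083)⁴ = 0.141 × 0.4268 = 0.0602.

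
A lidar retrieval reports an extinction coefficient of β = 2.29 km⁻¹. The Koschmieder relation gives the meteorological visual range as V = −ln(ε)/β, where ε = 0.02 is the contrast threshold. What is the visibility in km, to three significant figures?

1.71 km

V = −ln(0.02) / 2.29 = 3.912 / 2.29 = 1.7083 km.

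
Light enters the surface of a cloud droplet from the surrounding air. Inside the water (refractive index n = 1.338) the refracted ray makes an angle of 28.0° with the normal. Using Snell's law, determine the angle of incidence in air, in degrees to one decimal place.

38.9°

Snell: sin θ_i = n · sin θ_r = 1.338 × sin 28.0° = 1.338 × 0.4695 = 0.6282.
θ_i = arcsin(0.6282) = 38.91°.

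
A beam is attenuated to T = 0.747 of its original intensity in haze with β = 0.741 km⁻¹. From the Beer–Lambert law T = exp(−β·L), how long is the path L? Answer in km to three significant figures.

Beer–Lambert: T = exp(−βL) ⇒ L = −ln(T)/β = −ln(0.747)/0.741 = 0.2917/0.741 = 0.3936 km.

0.394 km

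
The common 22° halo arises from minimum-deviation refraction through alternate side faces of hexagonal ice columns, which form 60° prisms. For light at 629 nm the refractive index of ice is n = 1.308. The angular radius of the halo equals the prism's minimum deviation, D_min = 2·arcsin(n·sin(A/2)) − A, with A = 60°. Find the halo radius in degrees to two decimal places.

21.69°

n·sin(A/2) = 1.308 × sin 30° = 1.308 × 0.5000 = 0.6540.
D_min = 2·arcsin(0.6540) − 60° = 2 × 40.844° − 60° = 21.688°.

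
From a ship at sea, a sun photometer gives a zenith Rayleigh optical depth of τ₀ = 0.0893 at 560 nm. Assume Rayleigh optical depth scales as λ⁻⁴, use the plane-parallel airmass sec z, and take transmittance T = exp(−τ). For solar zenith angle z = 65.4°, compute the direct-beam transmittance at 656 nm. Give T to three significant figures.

sec 65.4° = 2.4022.
τ = 0.0893 × (560/656)⁴ × 2.4022 = 0.0893 × 0.5311 × 2.4022 = 0.1139.
T = exp(−0.1139) = 0.8923.

0.892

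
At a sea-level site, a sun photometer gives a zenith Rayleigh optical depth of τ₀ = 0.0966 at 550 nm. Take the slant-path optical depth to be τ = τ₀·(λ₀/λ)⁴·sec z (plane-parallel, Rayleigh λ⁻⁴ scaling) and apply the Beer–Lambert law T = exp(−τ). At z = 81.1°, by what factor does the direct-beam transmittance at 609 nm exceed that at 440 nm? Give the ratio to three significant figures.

Airmass: sec 81.1° = 6.4637.
τ(609 nm) = 0.0966 × (550/609)⁴ × 6.4637 = 0.0966 × 0.6652 × 6.4637 = 0.4154.
τ(440 nm) = 0.0966 × (550/440)⁴ × 6.4637 = 0.0966 × 2.4414 × 6.4637 = 1.5244.
T(609)/T(440) = exp(τ_B − τ_A) = exp(1.1090) = 3.0314.

3.03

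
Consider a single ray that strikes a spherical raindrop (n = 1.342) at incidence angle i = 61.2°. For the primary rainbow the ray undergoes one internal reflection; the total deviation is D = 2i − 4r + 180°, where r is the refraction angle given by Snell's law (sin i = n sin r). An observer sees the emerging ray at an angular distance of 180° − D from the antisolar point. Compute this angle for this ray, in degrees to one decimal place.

sin r = sin 61.2° / 1.342 = 0.8763/1.342 = 0.6530; r = 40.77°.
D = 2·61.2° − 4·40.77° + 180° = 122.40° − 163.07° + 180° = 139.33°.
Angle from antisolar point = 180° − D = 40.67°.

40.7°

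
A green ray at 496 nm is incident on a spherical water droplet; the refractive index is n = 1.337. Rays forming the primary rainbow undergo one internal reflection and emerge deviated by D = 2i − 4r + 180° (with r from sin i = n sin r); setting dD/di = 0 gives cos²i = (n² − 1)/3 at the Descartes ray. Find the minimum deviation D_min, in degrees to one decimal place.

cos²i = (1.78757 − 1)/3 = 0.26252; i = arccos(0.51237) = 59.178°.
sin r = sin 59.178°/1.337 = 0.64231; r = 39.964°.
D_min = 2·59.178° − 4·39.964° + 180° = 138.500°.

138.5°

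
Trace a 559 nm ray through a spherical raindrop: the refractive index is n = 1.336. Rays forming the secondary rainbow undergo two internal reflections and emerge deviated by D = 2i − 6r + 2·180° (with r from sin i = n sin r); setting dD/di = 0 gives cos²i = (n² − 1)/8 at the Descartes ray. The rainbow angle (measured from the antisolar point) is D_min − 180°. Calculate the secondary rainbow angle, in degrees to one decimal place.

cos²i = (1.78490 − 1)/8 = 0.09811; i = arccos(0.31323) = 71.746°.
sin r = sin 71.746°/1.336 = 0.71084; r = 45.303°.
D_min = 2·71.746° − 6·45.303° + 360° = 231.674°.
Rainbow angle = D_min − 180° = 51.674°.

51.7°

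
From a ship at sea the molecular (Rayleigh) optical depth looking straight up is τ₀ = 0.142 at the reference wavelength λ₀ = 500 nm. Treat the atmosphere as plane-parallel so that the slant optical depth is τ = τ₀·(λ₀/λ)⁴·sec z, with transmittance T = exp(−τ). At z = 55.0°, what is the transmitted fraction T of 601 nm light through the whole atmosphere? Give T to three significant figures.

sec 55.0° = 1.7434.
τ = 0.142 × (500/601)⁴ × 1.7434 = 0.142 × 0.4791 × 1.7434 = 0.1186.
T = exp(−0.1186) = 0.8882.

0.888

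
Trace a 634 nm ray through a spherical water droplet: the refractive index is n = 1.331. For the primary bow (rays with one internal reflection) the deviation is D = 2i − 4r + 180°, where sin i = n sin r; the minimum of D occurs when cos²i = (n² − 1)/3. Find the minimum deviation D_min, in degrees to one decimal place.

137.6°

cos²i = (1.77156 − 1)/3 = 0.25719; i = arccos(0.50714) = 59.527°.
sin r = sin 59.527°/1.331 = 0.64753; r = 40.356°.
D_min = 2·59.527° − 4·40.356° + 180° = 137.630°.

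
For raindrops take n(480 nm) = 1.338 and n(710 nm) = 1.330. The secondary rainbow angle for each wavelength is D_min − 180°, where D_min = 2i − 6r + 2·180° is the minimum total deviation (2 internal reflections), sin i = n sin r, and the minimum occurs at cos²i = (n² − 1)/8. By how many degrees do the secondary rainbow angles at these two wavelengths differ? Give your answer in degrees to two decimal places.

2.09°

At 480 nm (n = 1.338): cos²i = 0.09878 → i = 71.682°, r = 45.195°, D_min = 232.193°, rainbow angle = 52.193°.
At 710 nm (n = 1.330): cos²i = 0.09611 → i = 71.940°, r = 45.630°, D_min = 230.101°, rainbow angle = 50.101°.
Angular width = |52.193° − 50.101°| = 2.092°.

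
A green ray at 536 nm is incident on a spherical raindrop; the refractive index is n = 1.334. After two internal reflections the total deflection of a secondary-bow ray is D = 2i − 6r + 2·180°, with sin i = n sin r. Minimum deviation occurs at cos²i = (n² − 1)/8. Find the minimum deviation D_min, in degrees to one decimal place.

231.2°

cos²i = (1.77956 − 1)/8 = 0.09744; i = arccos(0.31216) = 71.810°.
sin r = sin 71.810°/1.334 = 0.71217; r = 45.411°.
D_min = 2·71.810° − 6·45.411° + 360° = 231.153°.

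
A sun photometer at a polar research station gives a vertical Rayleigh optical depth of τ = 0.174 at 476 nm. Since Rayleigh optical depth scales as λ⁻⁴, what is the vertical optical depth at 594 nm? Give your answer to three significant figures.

τ(594 nm) = τ(476 nm) × (476/594)⁴ = 0.174 × (0.8013)⁴ = 0.174 × 0.4124 = 0.0718.

0.0718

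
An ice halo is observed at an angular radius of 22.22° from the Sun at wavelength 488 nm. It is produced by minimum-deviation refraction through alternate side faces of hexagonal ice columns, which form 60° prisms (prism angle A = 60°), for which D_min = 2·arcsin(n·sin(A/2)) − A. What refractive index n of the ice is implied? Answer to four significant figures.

1.315

Rearranging: n = sin((D_min + A)/2) / sin(A/2).
(D_min + A)/2 = (22.22° + 60°)/2 = 41.110°.
n = sin 41.110° / sin 30° = 0.6575 / 0.5000 = 1.3150.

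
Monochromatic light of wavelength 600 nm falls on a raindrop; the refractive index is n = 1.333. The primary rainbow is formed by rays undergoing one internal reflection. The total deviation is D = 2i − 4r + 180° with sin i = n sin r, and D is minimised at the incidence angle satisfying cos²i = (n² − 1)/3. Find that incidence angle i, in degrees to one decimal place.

cos²i = (1.333² − 1)/3 = (1.77689 − 1)/3 = 0.25896.
cos i = 0.50888, so i = 59.410°.

59.4°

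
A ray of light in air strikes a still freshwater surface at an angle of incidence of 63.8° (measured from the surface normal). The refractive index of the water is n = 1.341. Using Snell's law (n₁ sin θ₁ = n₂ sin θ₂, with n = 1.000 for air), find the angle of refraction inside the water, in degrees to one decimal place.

42.0°

Snell: sin θ_r = sin θ_i / n = sin 63.8° / 1.341 = 0.8973 / 1.341 = 0.6691.
θ_r = arcsin(0.6691) = 42.00°.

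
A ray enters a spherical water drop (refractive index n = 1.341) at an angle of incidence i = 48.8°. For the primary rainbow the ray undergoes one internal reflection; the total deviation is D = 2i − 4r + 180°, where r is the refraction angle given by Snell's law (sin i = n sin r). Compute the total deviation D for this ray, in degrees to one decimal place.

sin r = sin 48.8° / 1.341 = 0.7524/1.341 = 0.5611; r = 34.13°.
D = 2·48.8° − 4·34.13° + 180° = 97.60° − 136.52° + 180° = 141.08°.

141.1°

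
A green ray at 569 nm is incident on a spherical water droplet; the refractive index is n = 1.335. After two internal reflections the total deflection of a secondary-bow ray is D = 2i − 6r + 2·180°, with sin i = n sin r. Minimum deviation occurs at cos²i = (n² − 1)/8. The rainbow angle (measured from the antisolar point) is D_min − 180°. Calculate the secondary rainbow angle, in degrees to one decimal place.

cos²i = (1.78222 − 1)/8 = 0.09778; i = arccos(0.31269) = 71.778°.
sin r = sin 71.778°/1.335 = 0.71150; r = 45.357°.
D_min = 2·71.778° − 6·45.357° + 360° = 231.414°.
Rainbow angle = D_min − 180° = 51.414°.

51.4°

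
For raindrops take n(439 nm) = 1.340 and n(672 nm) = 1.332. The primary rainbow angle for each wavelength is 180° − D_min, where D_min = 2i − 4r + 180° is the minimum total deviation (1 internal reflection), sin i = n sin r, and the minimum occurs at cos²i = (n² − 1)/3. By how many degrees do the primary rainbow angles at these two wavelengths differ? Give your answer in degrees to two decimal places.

1.15°

At 439 nm (n = 1.340): cos²i = 0.26520 → i = 59.004°, r = 39.770°, D_min = 138.929°, rainbow angle = 41.071°.
At 672 nm (n = 1.332): cos²i = 0.25807 → i = 59.469°, r = 40.290°, D_min = 137.776°, rainbow angle = 42.224°.
Angular width = |41.071° − 42.224°| = 1.153°.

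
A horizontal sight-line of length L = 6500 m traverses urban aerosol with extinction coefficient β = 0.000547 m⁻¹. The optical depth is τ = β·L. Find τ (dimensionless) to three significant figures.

τ = β·L = 0.000547 × 6500 = 3.5555.

3.56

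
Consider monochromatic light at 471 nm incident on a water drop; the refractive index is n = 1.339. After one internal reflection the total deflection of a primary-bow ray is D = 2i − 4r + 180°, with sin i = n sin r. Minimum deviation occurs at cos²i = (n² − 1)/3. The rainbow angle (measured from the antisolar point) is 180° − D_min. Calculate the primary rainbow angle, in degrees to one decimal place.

cos²i = (1.79292 − 1)/3 = 0.26431; i = arccos(0.51411) = 59.062°.
sin r = sin 59.062°/1.339 = 0.64057; r = 39.834°.
D_min = 2·59.062° − 4·39.834° + 180° = 138.786°.
Rainbow angle = 180° − D_min = 41.214°.

41.2°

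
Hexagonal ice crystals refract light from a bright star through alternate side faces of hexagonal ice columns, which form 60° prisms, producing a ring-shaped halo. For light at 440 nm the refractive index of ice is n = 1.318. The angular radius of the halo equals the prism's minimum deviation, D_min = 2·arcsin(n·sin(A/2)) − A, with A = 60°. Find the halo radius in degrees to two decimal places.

22.45°

n·sin(A/2) = 1.318 × sin 30° = 1.318 × 0.5000 = 0.6590.
D_min = 2·arcsin(0.6590) − 60° = 2 × 41.224° − 60° = 22.447°.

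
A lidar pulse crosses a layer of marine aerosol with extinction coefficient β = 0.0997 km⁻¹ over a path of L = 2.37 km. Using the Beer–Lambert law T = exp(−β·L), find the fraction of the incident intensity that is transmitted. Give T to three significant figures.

τ = β·L = 0.0997 × 2.37 = 0.2363.
T = exp(−0.2363) = 0.7896.

0.790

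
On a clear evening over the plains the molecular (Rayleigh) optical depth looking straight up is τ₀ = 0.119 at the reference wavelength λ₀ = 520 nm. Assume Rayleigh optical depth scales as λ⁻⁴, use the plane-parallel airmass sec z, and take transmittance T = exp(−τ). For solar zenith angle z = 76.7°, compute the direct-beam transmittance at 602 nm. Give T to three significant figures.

0.750

sec 76.7° = 4.3469.
τ = 0.119 × (520/602)⁴ × 4.3469 = 0.119 × 0.5567 × 4.3469 = 0.2880.
T = exp(−0.2880) = 0.7498.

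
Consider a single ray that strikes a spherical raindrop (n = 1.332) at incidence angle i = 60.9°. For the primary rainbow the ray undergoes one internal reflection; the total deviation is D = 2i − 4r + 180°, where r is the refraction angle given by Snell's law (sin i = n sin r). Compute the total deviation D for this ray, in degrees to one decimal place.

sin r = sin 60.9° / 1.332 = 0.8738/1.332 = 0.6560; r = 40.99°.
D = 2·60.9° − 4·40.99° + 180° = 121.80° − 163.98° + 180° = 137.82°.

137.8°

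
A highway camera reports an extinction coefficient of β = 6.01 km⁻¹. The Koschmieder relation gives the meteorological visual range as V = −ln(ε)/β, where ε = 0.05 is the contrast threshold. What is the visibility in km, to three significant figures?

V = −ln(0.05) / 6.01 = 2.996 / 6.01 = 0.4985 km.

0.498 km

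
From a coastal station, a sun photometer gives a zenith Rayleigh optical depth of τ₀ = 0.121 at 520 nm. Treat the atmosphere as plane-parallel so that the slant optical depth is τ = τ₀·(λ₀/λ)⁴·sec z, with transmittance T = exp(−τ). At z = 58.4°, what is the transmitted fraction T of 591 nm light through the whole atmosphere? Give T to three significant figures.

0.871

sec 58.4° = 1.9084.
τ = 0.121 × (520/591)⁴ × 1.9084 = 0.121 × 0.5993 × 1.9084 = 0.1384.
T = exp(−0.1384) = 0.8708.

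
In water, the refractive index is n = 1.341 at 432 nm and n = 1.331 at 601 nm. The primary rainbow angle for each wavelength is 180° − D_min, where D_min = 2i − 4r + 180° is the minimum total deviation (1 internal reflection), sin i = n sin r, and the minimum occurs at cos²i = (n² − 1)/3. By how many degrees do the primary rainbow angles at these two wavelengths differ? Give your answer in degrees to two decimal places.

1.44°

At 432 nm (n = 1.341): cos²i = 0.26609 → i = 58.946°, r = 39.705°, D_min = 139.071°, rainbow angle = 40.929°.
At 601 nm (n = 1.331): cos²i = 0.25719 → i = 59.527°, r = 40.356°, D_min = 137.630°, rainbow angle = 42.370°.
Angular width = |40.929° − 42.370°| = 1.441°.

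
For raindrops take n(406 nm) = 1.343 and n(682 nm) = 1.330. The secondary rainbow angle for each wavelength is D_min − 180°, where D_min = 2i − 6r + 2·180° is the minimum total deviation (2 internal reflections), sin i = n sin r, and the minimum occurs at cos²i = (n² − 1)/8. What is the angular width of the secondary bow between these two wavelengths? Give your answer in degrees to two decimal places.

3.38°

At 406 nm (n = 1.343): cos²i = 0.10046 → i = 71.522°, r = 44.928°, D_min = 233.478°, rainbow angle = 53.478°.
At 682 nm (n = 1.330): cos²i = 0.09611 → i = 71.940°, r = 45.630°, D_min = 230.101°, rainbow angle = 50.101°.
Angular width = |53.478° − 50.101°| = 3.377°.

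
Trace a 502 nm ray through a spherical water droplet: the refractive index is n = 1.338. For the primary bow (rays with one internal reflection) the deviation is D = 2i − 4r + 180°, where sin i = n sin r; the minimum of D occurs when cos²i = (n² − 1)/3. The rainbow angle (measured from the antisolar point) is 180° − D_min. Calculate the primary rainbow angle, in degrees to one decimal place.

cos²i = (1.79024 − 1)/3 = 0.26341; i = arccos(0.51324) = 59.120°.
sin r = sin 59.120°/1.338 = 0.64144; r = 39.899°.
D_min = 2·59.120° − 4·39.899° + 180° = 138.643°.
Rainbow angle = 180° − D_min = 41.357°.

41.4°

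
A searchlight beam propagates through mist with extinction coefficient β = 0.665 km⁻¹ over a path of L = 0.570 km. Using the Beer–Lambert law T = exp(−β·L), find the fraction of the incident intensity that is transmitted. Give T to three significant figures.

0.685

τ = β·L = 0.665 × 0.570 = 0.3790.
T = exp(−0.3790) = 0.6845.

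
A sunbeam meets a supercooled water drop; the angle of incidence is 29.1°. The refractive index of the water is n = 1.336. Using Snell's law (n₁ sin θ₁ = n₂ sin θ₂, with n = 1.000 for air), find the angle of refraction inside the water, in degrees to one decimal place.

Snell: sin θ_r = sin θ_i / n = sin 29.1° / 1.336 = 0.4863 / 1.336 = 0.3640.
θ_r = arcsin(0.3640) = 21.35°.

21.3°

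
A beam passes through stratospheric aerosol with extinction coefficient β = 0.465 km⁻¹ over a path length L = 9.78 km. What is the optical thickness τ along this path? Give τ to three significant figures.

τ = β·L = 0.465 × 9.78 = 4.5477.

4.55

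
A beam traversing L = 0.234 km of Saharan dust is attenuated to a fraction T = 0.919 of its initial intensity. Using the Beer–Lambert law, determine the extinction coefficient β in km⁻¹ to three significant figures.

Beer–Lambert: T = exp(−βL) ⇒ β = −ln(T)/L = −ln(0.919)/0.234 = 0.0845/0.234 = 0.361 km⁻¹.

0.361 km⁻¹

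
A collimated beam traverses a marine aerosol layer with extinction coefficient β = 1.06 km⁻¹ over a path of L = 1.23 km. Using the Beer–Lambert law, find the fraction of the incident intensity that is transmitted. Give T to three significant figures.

τ = β·L = 1.06 × 1.23 = 1.3038.
T = exp(−1.3038) = 0.2715.

0.271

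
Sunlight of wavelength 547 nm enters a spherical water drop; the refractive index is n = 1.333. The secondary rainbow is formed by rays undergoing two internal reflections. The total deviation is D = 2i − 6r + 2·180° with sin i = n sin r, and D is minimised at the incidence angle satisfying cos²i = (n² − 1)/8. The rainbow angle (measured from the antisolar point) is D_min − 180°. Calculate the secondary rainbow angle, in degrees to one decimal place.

cos²i = (1.77689 − 1)/8 = 0.09711; i = arccos(0.31163) = 71.843°.
sin r = sin 71.843°/1.333 = 0.71283; r = 45.466°.
D_min = 2·71.843° − 6·45.466° + 360° = 230.891°.
Rainbow angle = D_min − 180° = 50.891°.

50.9°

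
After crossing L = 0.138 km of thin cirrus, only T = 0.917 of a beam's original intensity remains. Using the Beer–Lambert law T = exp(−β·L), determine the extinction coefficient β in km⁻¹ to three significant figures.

0.628 km⁻¹

Beer–Lambert: T = exp(−βL) ⇒ β = −ln(T)/L = −ln(0.917)/0.138 = 0.0866/0.138 = 0.6279 km⁻¹.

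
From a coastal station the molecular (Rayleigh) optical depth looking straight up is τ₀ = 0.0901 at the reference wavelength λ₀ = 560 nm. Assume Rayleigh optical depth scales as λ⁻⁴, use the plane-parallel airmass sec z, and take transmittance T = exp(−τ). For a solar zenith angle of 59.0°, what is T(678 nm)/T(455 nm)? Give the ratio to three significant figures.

Airmass: sec 59.0° = 1.9416.
τ(678 nm) = 0.0901 × (560/678)⁴ × 1.9416 = 0.0901 × 0.4654 × 1.9416 = 0.0814.
τ(455 nm) = 0.0901 × (560/455)⁴ × 1.9416 = 0.0901 × 2.2946 × 1.9416 = 0.4014.
T(678)/T(455) = exp(τ_B − τ_A) = exp(0.3200) = 1.3771.

1.38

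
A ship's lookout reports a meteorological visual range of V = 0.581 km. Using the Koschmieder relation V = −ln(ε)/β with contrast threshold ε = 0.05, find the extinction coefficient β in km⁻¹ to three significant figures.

β = −ln(0.05) / V = 2.996 / 0.581 = 5.1562 km⁻¹.

5.16 km⁻¹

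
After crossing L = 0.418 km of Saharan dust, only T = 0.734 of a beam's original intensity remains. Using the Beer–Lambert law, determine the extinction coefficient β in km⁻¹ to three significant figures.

Beer–Lambert: T = exp(−βL) ⇒ β = −ln(T)/L = −ln(0.734)/0.418 = 0.3092/0.418 = 0.7398 km⁻¹.

0.740 km⁻¹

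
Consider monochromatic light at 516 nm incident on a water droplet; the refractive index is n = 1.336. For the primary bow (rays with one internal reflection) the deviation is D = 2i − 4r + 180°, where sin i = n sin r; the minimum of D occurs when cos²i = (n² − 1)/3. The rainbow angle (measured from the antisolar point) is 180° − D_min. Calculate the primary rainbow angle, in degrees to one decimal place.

41.6°

cos²i = (1.78490 − 1)/3 = 0.26163; i = arccos(0.51150) = 59.236°.
sin r = sin 59.236°/1.336 = 0.64318; r = 40.029°.
D_min = 2·59.236° − 4·40.029° + 180° = 138.356°.
Rainbow angle = 180° − D_min = 41.644°.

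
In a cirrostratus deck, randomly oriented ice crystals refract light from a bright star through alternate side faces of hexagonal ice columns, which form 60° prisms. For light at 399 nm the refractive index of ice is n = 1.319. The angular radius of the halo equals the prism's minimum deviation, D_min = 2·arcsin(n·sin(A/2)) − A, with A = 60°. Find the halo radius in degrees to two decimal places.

22.52°

n·sin(A/2) = 1.319 × sin 30° = 1.319 × 0.5000 = 0.6595.
D_min = 2·arcsin(0.6595) − 60° = 2 × 41.262° − 60° = 22.524°.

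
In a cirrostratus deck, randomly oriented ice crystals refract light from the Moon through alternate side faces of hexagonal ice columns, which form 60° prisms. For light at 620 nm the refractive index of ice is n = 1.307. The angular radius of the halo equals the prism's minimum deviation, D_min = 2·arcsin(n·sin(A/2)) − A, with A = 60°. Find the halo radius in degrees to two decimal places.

n·sin(A/2) = 1.307 × sin 30° = 1.307 × 0.5000 = 0.6535.
D_min = 2·arcsin(0.6535) − 60° = 2 × 40.806° − 60° = 21.612°.

21.61°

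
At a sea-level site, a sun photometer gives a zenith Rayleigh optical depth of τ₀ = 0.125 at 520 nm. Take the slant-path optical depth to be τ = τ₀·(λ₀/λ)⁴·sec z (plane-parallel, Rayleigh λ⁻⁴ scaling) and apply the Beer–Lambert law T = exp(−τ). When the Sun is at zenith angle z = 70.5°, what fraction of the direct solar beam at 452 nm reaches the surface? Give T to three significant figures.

sec 70.5° = 2.9957.
τ = 0.125 × (520/452)⁴ × 2.9957 = 0.125 × 1.7517 × 2.9957 = 0.6560.
T = exp(−0.6560) = 0.5189.

0.519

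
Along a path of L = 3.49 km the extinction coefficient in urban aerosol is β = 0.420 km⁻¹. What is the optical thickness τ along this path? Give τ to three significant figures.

τ = β·L = 0.420 × 3.49 = 1.4658.

1.47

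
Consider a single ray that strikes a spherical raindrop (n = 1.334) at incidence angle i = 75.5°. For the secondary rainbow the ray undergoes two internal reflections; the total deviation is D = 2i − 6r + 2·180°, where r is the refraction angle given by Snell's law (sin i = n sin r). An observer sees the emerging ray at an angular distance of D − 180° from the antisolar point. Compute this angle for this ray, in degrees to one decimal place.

sin r = sin 75.5° / 1.334 = 0.9681/1.334 = 0.7257; r = 46.53°.
D = 2·75.5° − 6·46.53° + 2·180° = 151.00° − 279.19° + 360° = 231.81°.
Angle from antisolar point = D − 180° = 51.81°.

51.8°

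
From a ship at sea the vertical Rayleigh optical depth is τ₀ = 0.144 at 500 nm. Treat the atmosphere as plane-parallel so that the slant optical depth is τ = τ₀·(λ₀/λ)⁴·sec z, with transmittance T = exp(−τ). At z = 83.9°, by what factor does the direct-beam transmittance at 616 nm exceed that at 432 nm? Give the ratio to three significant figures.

Airmass: sec 83.9° = 9.4105.
τ(616 nm) = 0.144 × (500/616)⁴ × 9.4105 = 0.144 × 0.4341 × 9.4105 = 0.5882.
τ(432 nm) = 0.144 × (500/432)⁴ × 9.4105 = 0.144 × 1.7945 × 9.4105 = 2.4318.
T(616)/T(432) = exp(τ_B − τ_A) = exp(1.8436) = 6.3189.

6.32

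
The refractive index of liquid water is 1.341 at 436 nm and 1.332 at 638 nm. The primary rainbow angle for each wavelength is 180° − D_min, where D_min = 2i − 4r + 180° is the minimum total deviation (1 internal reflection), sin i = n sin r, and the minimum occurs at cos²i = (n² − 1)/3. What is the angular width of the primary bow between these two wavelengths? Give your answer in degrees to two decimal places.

At 436 nm (n = 1.341): cos²i = 0.26609 → i = 58.946°, r = 39.705°, D_min = 139.071°, rainbow angle = 40.929°.
At 638 nm (n = 1.332): cos²i = 0.25807 → i = 59.469°, r = 40.290°, D_min = 137.776°, rainbow angle = 42.224°.
Angular width = |40.929° − 42.224°| = 1.295°.

1.29°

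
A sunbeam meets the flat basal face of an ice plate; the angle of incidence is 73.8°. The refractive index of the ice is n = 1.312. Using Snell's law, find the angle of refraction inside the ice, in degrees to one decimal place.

47.0°

Snell: sin θ_r = sin θ_i / n = sin 73.8° / 1.312 = 0.9603 / 1.312 = 0.7319.
θ_r = arcsin(0.7319) = 47.05°.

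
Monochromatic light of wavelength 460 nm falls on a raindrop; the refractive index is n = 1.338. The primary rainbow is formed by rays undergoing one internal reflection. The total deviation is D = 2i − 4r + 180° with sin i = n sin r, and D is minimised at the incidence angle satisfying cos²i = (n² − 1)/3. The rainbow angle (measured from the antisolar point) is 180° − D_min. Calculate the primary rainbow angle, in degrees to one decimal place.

cos²i = (1.79024 − 1)/3 = 0.26341; i = arccos(0.51324) = 59.120°.
sin r = sin 59.120°/1.338 = 0.64144; r = 39.899°.
D_min = 2·59.120° − 4·39.899° + 180° = 138.643°.
Rainbow angle = 180° − D_min = 41.357°.

41.4°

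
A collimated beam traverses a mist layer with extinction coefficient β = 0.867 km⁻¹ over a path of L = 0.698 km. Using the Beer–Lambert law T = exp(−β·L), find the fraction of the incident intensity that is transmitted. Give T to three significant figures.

τ = β·L = 0.867 × 0.698 = 0.6052.
T = exp(−0.6052) = 0.5460.

0.546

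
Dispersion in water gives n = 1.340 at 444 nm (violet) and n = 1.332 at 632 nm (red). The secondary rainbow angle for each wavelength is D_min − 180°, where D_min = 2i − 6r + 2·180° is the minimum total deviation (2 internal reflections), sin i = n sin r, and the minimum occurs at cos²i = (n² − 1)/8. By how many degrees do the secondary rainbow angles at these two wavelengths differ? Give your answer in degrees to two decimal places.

At 444 nm (n = 1.340): cos²i = 0.09945 → i = 71.618°, r = 45.088°, D_min = 232.709°, rainbow angle = 52.709°.
At 632 nm (n = 1.332): cos²i = 0.09678 → i = 71.875°, r = 45.520°, D_min = 230.628°, rainbow angle = 50.628°.
Angular width = |52.709° − 50.628°| = 2.080°.

2.08°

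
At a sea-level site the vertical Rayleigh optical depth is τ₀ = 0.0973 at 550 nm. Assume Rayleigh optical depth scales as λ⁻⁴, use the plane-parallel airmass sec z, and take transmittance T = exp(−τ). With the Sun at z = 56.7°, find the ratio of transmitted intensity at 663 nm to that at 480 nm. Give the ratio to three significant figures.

1.25

Airmass: sec 56.7° = 1.8214.
τ(663 nm) = 0.0973 × (550/663)⁴ × 1.8214 = 0.0973 × 0.4736 × 1.8214 = 0.0839.
τ(480 nm) = 0.0973 × (550/480)⁴ × 1.8214 = 0.0973 × 1.7238 × 1.8214 = 0.3055.
T(663)/T(480) = exp(τ_B − τ_A) = exp(0.2216) = 1.2480.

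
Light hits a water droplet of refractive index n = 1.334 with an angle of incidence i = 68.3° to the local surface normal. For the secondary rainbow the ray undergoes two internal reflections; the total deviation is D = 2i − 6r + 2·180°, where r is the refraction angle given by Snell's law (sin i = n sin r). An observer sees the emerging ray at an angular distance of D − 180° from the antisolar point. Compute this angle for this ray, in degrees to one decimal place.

sin r = sin 68.3° / 1.334 = 0.9291/1.334 = 0.6965; r = 44.15°.
D = 2·68.3° − 6·44.15° + 2·180° = 136.60° − 264.88° + 360° = 231.72°.
Angle from antisolar point = D − 180° = 51.72°.

51.7°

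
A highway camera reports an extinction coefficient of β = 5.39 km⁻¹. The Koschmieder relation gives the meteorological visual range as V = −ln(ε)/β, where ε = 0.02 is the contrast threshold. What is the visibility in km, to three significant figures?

V = −ln(0.02) / 5.39 = 3.912 / 5.39 = 0.7258 km.

0.726 km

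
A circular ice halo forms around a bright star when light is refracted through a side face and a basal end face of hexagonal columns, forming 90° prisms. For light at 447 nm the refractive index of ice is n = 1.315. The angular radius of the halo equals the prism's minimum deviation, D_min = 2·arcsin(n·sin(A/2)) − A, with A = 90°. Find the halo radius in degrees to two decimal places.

46.82°

n·sin(A/2) = 1.315 × sin 45° = 1.315 × 0.7071 = 0.9298.
D_min = 2·arcsin(0.9298) − 90° = 2 × 68.411° − 90° = 46.821°.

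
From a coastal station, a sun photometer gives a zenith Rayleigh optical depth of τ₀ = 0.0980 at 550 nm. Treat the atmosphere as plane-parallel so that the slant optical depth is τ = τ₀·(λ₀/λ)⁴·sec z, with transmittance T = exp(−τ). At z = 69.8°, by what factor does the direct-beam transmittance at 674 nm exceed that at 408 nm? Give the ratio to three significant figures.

Airmass: sec 69.8° = 2.8960.
τ(674 nm) = 0.0980 × (550/674)⁴ × 2.8960 = 0.0980 × 0.4434 × 2.8960 = 0.1258.
τ(408 nm) = 0.0980 × (550/408)⁴ × 2.8960 = 0.0980 × 3.3023 × 2.8960 = 0.9372.
T(674)/T(408) = exp(τ_B − τ_A) = exp(0.8114) = 2.2510.

2.25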